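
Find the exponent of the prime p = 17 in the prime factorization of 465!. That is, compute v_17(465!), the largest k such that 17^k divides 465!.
v_17(465!) = 28

Legendre's formula: v_p(n!) = Σ_{k ≥ 1} ⌊n / p^k⌋. For p = 17, n = 465, the terms are:
  ⌊465/17^1⌋ = ⌊465/17⌋ = 27
  ⌊465/17^2⌋ = ⌊465/289⌋ = 1
(the next term ⌊465/17^3⌋ = 0, terminating the sum). Summing: v_17(465!) = 27 + 1 = 28.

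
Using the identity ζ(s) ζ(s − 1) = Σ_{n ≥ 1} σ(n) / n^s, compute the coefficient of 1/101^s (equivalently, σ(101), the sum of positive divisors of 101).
σ(101) = 102

In the product (Σ m^0/m^s)(Σ k / k^s) = Σ (Σ_{d | n} d) / n^s, the coefficient of 1/n^s is σ(n) = Σ_{d | n} d. For n = 101, divisors are [1, 101]; summing: σ(101) = 102.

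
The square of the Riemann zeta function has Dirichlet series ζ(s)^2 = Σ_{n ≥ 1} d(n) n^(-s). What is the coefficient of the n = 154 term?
d(154) = 8

ζ(s)^2 = (Σ 1/m^s)(Σ 1/k^s). The coefficient of 1/n^s in the product is the number of ordered pairs (m, k) with mk = n, which equals d(n). For n = 154, divisors are [1, 2, 7, 11, 14, 22, 77, 154], so d(154) = 8.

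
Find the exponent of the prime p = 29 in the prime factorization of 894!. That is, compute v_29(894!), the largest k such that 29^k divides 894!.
v_29(894!) = 31

Legendre's formula: v_p(n!) = Σ_{k ≥ 1} ⌊n / p^k⌋. For p = 29, n = 894, the terms are:
  ⌊894/29^1⌋ = ⌊894/29⌋ = 30
  ⌊894/29^2⌋ = ⌊894/841⌋ = 1
(the next term ⌊894/29^3⌋ = 0, terminating the sum). Summing: v_29(894!) = 30 + 1 = 31.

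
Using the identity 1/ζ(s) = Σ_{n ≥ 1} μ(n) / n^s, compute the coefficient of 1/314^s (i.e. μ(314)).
μ(314) = 1

Factor n = 314 = 2 · 157. μ(n) = 0 if any exponent ≥ 2 (not squarefree); otherwise μ(n) = (−1)^{ω(n)} where ω(n) is the number of distinct prime factors. Applying: μ(314) = 1.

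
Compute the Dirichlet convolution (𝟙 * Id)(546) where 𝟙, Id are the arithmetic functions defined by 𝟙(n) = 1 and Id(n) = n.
(𝟙 * Id)(546) = 1344

Divisors of 546: [1, 2, 3, 6, 7, 13, 14, 21, 26, 39, 42, 78, 91, 182, 273, 546]. For each d | 546:
  d = 1: 𝟙(1) · Id(546/1) = 1 · 546 = 546
  d = 2: 𝟙(2) · Id(546/2) = 1 · 273 = 273
  d = 3: 𝟙(3) · Id(546/3) = 1 · 182 = 182
  d = 6: 𝟙(6) · Id(546/6) = 1 · 91 = 91
  d = 7: 𝟙(7) · Id(546/7) = 1 · 78 = 78
  d = 13: 𝟙(13) · Id(546/13) = 1 · 42 = 42
  d = 14: 𝟙(14) · Id(546/14) = 1 · 39 = 39
  d = 21: 𝟙(21) · Id(546/21) = 1 · 26 = 26
  d = 26: 𝟙(26) · Id(546/26) = 1 · 21 = 21
  d = 39: 𝟙(39) · Id(546/39) = 1 · 14 = 14
  d = 42: 𝟙(42) · Id(546/42) = 1 · 13 = 13
  d = 78: 𝟙(78) · Id(546/78) = 1 · 7 = 7
  d = 91: 𝟙(91) · Id(546/91) = 1 · 6 = 6
  d = 182: 𝟙(182) · Id(546/182) = 1 · 3 = 3
  d = 273: 𝟙(273) · Id(546/273) = 1 · 2 = 2
  d = 546: 𝟙(546) · Id(546/546) = 1 · 1 = 1
Summing: (𝟙 * Id)(546) = 546 + 273 + 182 + 91 + 78 + 42 + 39 + 26 + 21 + 14 + 13 + 7 + 6 + 3 + 2 + 1 = 1344.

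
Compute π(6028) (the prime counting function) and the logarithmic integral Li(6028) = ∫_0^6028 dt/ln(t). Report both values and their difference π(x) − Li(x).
π(6028) = 785;  Li(6028) ≈ 803.63;  π(x) − Li(x) ≈ -18.63.

Direct count of primes ≤ 6028 gives π(6028) = 785. Numerical evaluation of the logarithmic integral gives Li(6028) ≈ 803.63. The difference π(x) − Li(x) ≈ -18.63 is typically negative for small/moderate x (Li(x) overestimates), though Littlewood's theorem shows this sign changes infinitely often.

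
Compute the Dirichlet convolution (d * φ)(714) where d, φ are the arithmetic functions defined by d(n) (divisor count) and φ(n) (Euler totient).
(d * φ)(714) = 1728

Divisors of 714: [1, 2, 3, 6, 7, 14, 17, 21, 34, 42, 51, 102, 119, 238, 357, 714]. For each d | 714:
  d = 1: d(1) · φ(714/1) = 1 · 192 = 192
  d = 2: d(2) · φ(714/2) = 2 · 192 = 384
  d = 3: d(3) · φ(714/3) = 2 · 96 = 192
  d = 6: d(6) · φ(714/6) = 4 · 96 = 384
  d = 7: d(7) · φ(714/7) = 2 · 32 = 64
  d = 14: d(14) · φ(714/14) = 4 · 32 = 128
  d = 17: d(17) · φ(714/17) = 2 · 12 = 24
  d = 21: d(21) · φ(714/21) = 4 · 16 = 64
  d = 34: d(34) · φ(714/34) = 4 · 12 = 48
  d = 42: d(42) · φ(714/42) = 8 · 16 = 128
  d = 51: d(51) · φ(714/51) = 4 · 6 = 24
  d = 102: d(102) · φ(714/102) = 8 · 6 = 48
  d = 119: d(119) · φ(714/119) = 4 · 2 = 8
  d = 238: d(238) · φ(714/238) = 8 · 2 = 16
  d = 357: d(357) · φ(714/357) = 8 · 1 = 8
  d = 714: d(714) · φ(714/714) = 16 · 1 = 16
Summing: (d * φ)(714) = 192 + 384 + 192 + 384 + 64 + 128 + 24 + 64 + 48 + 128 + 24 + 48 + 8 + 16 + 8 + 16 = 1728.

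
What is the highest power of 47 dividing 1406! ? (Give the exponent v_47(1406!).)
v_47(1406!) = 29

Legendre's formula: v_p(n!) = Σ_{k ≥ 1} ⌊n / p^k⌋. For p = 47, n = 1406, the terms are:
  ⌊1406/47^1⌋ = ⌊1406/47⌋ = 29
(the next term ⌊1406/47^2⌋ = 0, terminating the sum). Summing: v_47(1406!) = 29 = 29.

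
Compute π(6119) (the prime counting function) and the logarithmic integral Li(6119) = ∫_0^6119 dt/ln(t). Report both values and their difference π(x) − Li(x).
π(6119) = 797;  Li(6119) ≈ 814.08;  π(x) − Li(x) ≈ -17.08.

Direct count of primes ≤ 6119 gives π(6119) = 797. Numerical evaluation of the logarithmic integral gives Li(6119) ≈ 814.08. The difference π(x) − Li(x) ≈ -17.08 is typically negative for small/moderate x (Li(x) overestimates), though Littlewood's theorem shows this sign changes infinitely often.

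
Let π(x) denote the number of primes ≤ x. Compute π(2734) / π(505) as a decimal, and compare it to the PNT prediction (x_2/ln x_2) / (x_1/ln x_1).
π(2734)/π(505) = 399/96 ≈ 4.1562;  PNT prediction ≈ 4.2584.

π(505) = 96 and π(2734) = 399, so π(2734)/π(505) ≈ 4.1562. The PNT-predicted ratio is (2734/ln(2734)) / (505/ln(505)) ≈ 4.2584. The two agree to within a few percent, as expected.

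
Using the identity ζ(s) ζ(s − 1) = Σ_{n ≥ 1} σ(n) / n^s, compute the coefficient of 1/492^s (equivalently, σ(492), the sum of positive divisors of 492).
σ(492) = 1176

In the product (Σ m^0/m^s)(Σ k / k^s) = Σ (Σ_{d | n} d) / n^s, the coefficient of 1/n^s is σ(n) = Σ_{d | n} d. For n = 492, divisors are [1, 2, 3, 4, 6, 12, 41, 82, 123, 164, 246, 492]; summing: σ(492) = 1176.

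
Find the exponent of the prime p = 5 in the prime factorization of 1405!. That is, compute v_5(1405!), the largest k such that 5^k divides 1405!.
v_5(1405!) = 350

Legendre's formula: v_p(n!) = Σ_{k ≥ 1} ⌊n / p^k⌋. For p = 5, n = 1405, the terms are:
  ⌊1405/5^1⌋ = ⌊1405/5⌋ = 281
  ⌊1405/5^2⌋ = ⌊1405/25⌋ = 56
  ⌊1405/5^3⌋ = ⌊1405/125⌋ = 11
  ⌊1405/5^4⌋ = ⌊1405/625⌋ = 2
(the next term ⌊1405/5^5⌋ = 0, terminating the sum). Summing: v_5(1405!) = 281 + 56 + 11 + 2 = 350.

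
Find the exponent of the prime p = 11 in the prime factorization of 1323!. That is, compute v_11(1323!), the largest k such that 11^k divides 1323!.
v_11(1323!) = 130

Legendre's formula: v_p(n!) = Σ_{k ≥ 1} ⌊n / p^k⌋. For p = 11, n = 1323, the terms are:
  ⌊1323/11^1⌋ = ⌊1323/11⌋ = 120
  ⌊1323/11^2⌋ = ⌊1323/121⌋ = 10
(the next term ⌊1323/11^3⌋ = 0, terminating the sum). Summing: v_11(1323!) = 120 + 10 = 130.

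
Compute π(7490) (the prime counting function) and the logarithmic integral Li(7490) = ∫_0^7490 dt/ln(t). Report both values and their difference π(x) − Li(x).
π(7490) = 949;  Li(7490) ≈ 969.46;  π(x) − Li(x) ≈ -20.46.

Direct count of primes ≤ 7490 gives π(7490) = 949. Numerical evaluation of the logarithmic integral gives Li(7490) ≈ 969.46. The difference π(x) − Li(x) ≈ -20.46 is typically negative for small/moderate x (Li(x) overestimates), though Littlewood's theorem shows this sign changes infinitely often.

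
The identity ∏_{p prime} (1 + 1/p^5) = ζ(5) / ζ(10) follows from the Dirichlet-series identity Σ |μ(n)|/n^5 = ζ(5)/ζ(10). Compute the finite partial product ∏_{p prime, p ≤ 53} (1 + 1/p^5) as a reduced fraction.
∏ = 32347597211284988160480267437380591091977322089812731895007080802055947812864/31226639806314720763085693561071542877365250131832357293968847568717289128655

The primes p ≤ 53 are [2, 3, 5, 7, 11, 13, 17, 19, 23, 29, 31, 37, 41, 43, 47, 53]. For each, (1 + 1/p^5) = (p^5 + 1)/p^5. Multiplying these fractions over p ∈ [2, 3, 5, 7, 11, 13, 17, 19, 23, 29, 31, 37, 41, 43, 47, 53] gives 32347597211284988160480267437380591091977322089812731895007080802055947812864/31226639806314720763085693561071542877365250131832357293968847568717289128655. (In the limit P → ∞ this tends to ζ(5)/ζ(10).)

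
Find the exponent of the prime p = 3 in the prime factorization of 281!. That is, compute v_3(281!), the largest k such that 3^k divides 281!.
v_3(281!) = 138

Legendre's formula: v_p(n!) = Σ_{k ≥ 1} ⌊n / p^k⌋. For p = 3, n = 281, the terms are:
  ⌊281/3^1⌋ = ⌊281/3⌋ = 93
  ⌊281/3^2⌋ = ⌊281/9⌋ = 31
  ⌊281/3^3⌋ = ⌊281/27⌋ = 10
  ⌊281/3^4⌋ = ⌊281/81⌋ = 3
  ⌊281/3^5⌋ = ⌊281/243⌋ = 1
(the next term ⌊281/3^6⌋ = 0, terminating the sum). Summing: v_3(281!) = 93 + 31 + 10 + 3 + 1 = 138.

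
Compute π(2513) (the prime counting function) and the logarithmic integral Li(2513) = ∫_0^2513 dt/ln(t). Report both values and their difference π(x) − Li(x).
π(2513) = 368;  Li(2513) ≈ 381.27;  π(x) − Li(x) ≈ -13.27.

Direct count of primes ≤ 2513 gives π(2513) = 368. Numerical evaluation of the logarithmic integral gives Li(2513) ≈ 381.27. The difference π(x) − Li(x) ≈ -13.27 is typically negative for small/moderate x (Li(x) overestimates), though Littlewood's theorem shows this sign changes infinitely often.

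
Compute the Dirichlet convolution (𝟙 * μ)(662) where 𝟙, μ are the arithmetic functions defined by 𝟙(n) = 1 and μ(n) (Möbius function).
(𝟙 * μ)(662) = 0

Divisors of 662: [1, 2, 331, 662]. For each d | 662:
  d = 1: 𝟙(1) · μ(662/1) = 1 · 1 = 1
  d = 2: 𝟙(2) · μ(662/2) = 1 · -1 = -1
  d = 331: 𝟙(331) · μ(662/331) = 1 · -1 = -1
  d = 662: 𝟙(662) · μ(662/662) = 1 · 1 = 1
Summing: (𝟙 * μ)(662) = 1 + -1 + -1 + 1 = 0.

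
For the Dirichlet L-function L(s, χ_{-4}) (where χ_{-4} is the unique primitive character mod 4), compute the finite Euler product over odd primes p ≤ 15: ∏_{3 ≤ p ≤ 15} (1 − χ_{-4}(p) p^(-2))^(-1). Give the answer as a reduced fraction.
∏ = 143143/156160

The odd primes p ≤ 15 are [3, 5, 7, 11, 13]. For each, χ(p) = 1 if p ≡ 1 mod 4, χ(p) = −1 if p ≡ 3 mod 4. Taking (1 − χ(p)/p^2)^(-1) = p^2/(p^2 − χ(p)): (1 − (-1)/3^2)^(-1) · (1 − (1)/5^2)^(-1) · (1 − (-1)/7^2)^(-1) · (1 − (-1)/11^2)^(-1) · (1 − (1)/13^2)^(-1) = 143143/156160.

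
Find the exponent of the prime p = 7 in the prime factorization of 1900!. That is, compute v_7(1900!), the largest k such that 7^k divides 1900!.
v_7(1900!) = 314

Legendre's formula: v_p(n!) = Σ_{k ≥ 1} ⌊n / p^k⌋. For p = 7, n = 1900, the terms are:
  ⌊1900/7^1⌋ = ⌊1900/7⌋ = 271
  ⌊1900/7^2⌋ = ⌊1900/49⌋ = 38
  ⌊1900/7^3⌋ = ⌊1900/343⌋ = 5
(the next term ⌊1900/7^4⌋ = 0, terminating the sum). Summing: v_7(1900!) = 271 + 38 + 5 = 314.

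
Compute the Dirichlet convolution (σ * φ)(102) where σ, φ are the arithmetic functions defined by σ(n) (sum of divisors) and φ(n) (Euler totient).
(σ * φ)(102) = 816

Divisors of 102: [1, 2, 3, 6, 17, 34, 51, 102]. For each d | 102:
  d = 1: σ(1) · φ(102/1) = 1 · 32 = 32
  d = 2: σ(2) · φ(102/2) = 3 · 32 = 96
  d = 3: σ(3) · φ(102/3) = 4 · 16 = 64
  d = 6: σ(6) · φ(102/6) = 12 · 16 = 192
  d = 17: σ(17) · φ(102/17) = 18 · 2 = 36
  d = 34: σ(34) · φ(102/34) = 54 · 2 = 108
  d = 51: σ(51) · φ(102/51) = 72 · 1 = 72
  d = 102: σ(102) · φ(102/102) = 216 · 1 = 216
Summing: (σ * φ)(102) = 32 + 96 + 64 + 192 + 36 + 108 + 72 + 216 = 816.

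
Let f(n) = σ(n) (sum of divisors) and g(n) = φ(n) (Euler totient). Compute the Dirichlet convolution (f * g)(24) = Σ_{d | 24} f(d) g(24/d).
(σ * φ)(24) = 192

Divisors of 24: [1, 2, 3, 4, 6, 8, 12, 24]. For each d | 24:
  d = 1: σ(1) · φ(24/1) = 1 · 8 = 8
  d = 2: σ(2) · φ(24/2) = 3 · 4 = 12
  d = 3: σ(3) · φ(24/3) = 4 · 4 = 16
  d = 4: σ(4) · φ(24/4) = 7 · 2 = 14
  d = 6: σ(6) · φ(24/6) = 12 · 2 = 24
  d = 8: σ(8) · φ(24/8) = 15 · 2 = 30
  d = 12: σ(12) · φ(24/12) = 28 · 1 = 28
  d = 24: σ(24) · φ(24/24) = 60 · 1 = 60
Summing: (σ * φ)(24) = 8 + 12 + 16 + 14 + 24 + 30 + 28 + 60 = 192.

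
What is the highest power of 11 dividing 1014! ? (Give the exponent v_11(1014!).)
v_11(1014!) = 100

Legendre's formula: v_p(n!) = Σ_{k ≥ 1} ⌊n / p^k⌋. For p = 11, n = 1014, the terms are:
  ⌊1014/11^1⌋ = ⌊1014/11⌋ = 92
  ⌊1014/11^2⌋ = ⌊1014/121⌋ = 8
(the next term ⌊1014/11^3⌋ = 0, terminating the sum). Summing: v_11(1014!) = 92 + 8 = 100.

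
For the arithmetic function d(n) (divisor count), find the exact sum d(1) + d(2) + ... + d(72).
Σ_{n ≤ 72} d(n) = 326

Compute d(n) for each 1 ≤ n ≤ 72: d(1) = 1, d(2) = 2, d(3) = 2, d(4) = 3, d(5) = 2, d(6) = 4, d(7) = 2, d(8) = 4, d(9) = 3, d(10) = 4, d(11) = 2, d(12) = 6, d(13) = 2, d(14) = 4, d(15) = 4, d(16) = 5, d(17) = 2, d(18) = 6, d(19) = 2, d(20) = 6, d(21) = 4, d(22) = 4, d(23) = 2, d(24) = 8, d(25) = 3, d(26) = 4, d(27) = 4, d(28) = 6, d(29) = 2, d(30) = 8, d(31) = 2, d(32) = 6, d(33) = 4, d(34) = 4, d(35) = 4, d(36) = 9, d(37) = 2, d(38) = 4, d(39) = 4, d(40) = 8, d(41) = 2, d(42) = 8, d(43) = 2, d(44) = 6, d(45) = 6, d(46) = 4, d(47) = 2, d(48) = 10, d(49) = 3, d(50) = 6, d(51) = 4, d(52) = 6, d(53) = 2, d(54) = 8, d(55) = 4, d(56) = 8, d(57) = 4, d(58) = 4, d(59) = 2, d(60) = 12, d(61) = 2, d(62) = 4, d(63) = 6, d(64) = 7, d(65) = 4, d(66) = 8, d(67) = 2, d(68) = 6, d(69) = 4, d(70) = 8, d(71) = 2, d(72) = 12. Summing all 72 values: 326. (Dirichlet's divisor formula: Σ_{n ≤ x} d(n) = x ln(x) + (2γ − 1) x + O(√x). For x = 72, the asymptotic estimate is ≈ 319.04.)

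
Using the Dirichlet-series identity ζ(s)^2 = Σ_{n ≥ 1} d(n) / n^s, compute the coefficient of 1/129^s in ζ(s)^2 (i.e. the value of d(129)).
d(129) = 4

ζ(s)^2 = (Σ 1/m^s)(Σ 1/k^s). The coefficient of 1/n^s in the product is the number of ordered pairs (m, k) with mk = n, which equals d(n). For n = 129, divisors are [1, 3, 43, 129], so d(129) = 4.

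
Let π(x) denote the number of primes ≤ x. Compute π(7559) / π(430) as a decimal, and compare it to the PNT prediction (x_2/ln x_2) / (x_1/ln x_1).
π(7559)/π(430) = 959/82 ≈ 11.6951;  PNT prediction ≈ 11.9361.

π(430) = 82 and π(7559) = 959, so π(7559)/π(430) ≈ 11.6951. The PNT-predicted ratio is (7559/ln(7559)) / (430/ln(430)) ≈ 11.9361. The two agree to within a few percent, as expected.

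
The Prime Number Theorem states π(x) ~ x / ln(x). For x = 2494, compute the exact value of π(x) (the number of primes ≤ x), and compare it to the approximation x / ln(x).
π(2494) = 367;  x/ln(x) ≈ 318.86;  relative error ≈ 13.12%.

Directly count primes up to 2494: π(2494) = 367. The PNT approximation gives 2494/ln(2494) ≈ 2494/7.82164 ≈ 318.86. Relative error (π(x) − x/ln(x)) / π(x) ≈ 13.12%; the approximation is known to undercount slightly (Li(x) is a better estimate).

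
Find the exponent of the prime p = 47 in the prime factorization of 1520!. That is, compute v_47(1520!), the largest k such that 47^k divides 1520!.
v_47(1520!) = 32

Legendre's formula: v_p(n!) = Σ_{k ≥ 1} ⌊n / p^k⌋. For p = 47, n = 1520, the terms are:
  ⌊1520/47^1⌋ = ⌊1520/47⌋ = 32
(the next term ⌊1520/47^2⌋ = 0, terminating the sum). Summing: v_47(1520!) = 32 = 32.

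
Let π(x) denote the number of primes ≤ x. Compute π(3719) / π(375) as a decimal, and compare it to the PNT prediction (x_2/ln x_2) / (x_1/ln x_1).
π(3719)/π(375) = 519/74 ≈ 7.0135;  PNT prediction ≈ 7.1497.

π(375) = 74 and π(3719) = 519, so π(3719)/π(375) ≈ 7.0135. The PNT-predicted ratio is (3719/ln(3719)) / (375/ln(375)) ≈ 7.1497. The two agree to within a few percent, as expected.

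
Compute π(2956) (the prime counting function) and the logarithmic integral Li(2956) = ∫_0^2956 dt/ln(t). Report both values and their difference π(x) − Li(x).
π(2956) = 425;  Li(2956) ≈ 437.26;  π(x) − Li(x) ≈ -12.26.

Direct count of primes ≤ 2956 gives π(2956) = 425. Numerical evaluation of the logarithmic integral gives Li(2956) ≈ 437.26. The difference π(x) − Li(x) ≈ -12.26 is typically negative for small/moderate x (Li(x) overestimates), though Littlewood's theorem shows this sign changes infinitely often.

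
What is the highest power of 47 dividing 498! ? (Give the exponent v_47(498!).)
v_47(498!) = 10

Legendre's formula: v_p(n!) = Σ_{k ≥ 1} ⌊n / p^k⌋. For p = 47, n = 498, the terms are:
  ⌊498/47^1⌋ = ⌊498/47⌋ = 10
(the next term ⌊498/47^2⌋ = 0, terminating the sum). Summing: v_47(498!) = 10 = 10.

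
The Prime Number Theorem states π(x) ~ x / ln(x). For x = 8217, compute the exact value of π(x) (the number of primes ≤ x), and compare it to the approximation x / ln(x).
π(8217) = 1029;  x/ln(x) ≈ 911.59;  relative error ≈ 11.41%.

Directly count primes up to 8217: π(8217) = 1029. The PNT approximation gives 8217/ln(8217) ≈ 8217/9.01396 ≈ 911.59. Relative error (π(x) − x/ln(x)) / π(x) ≈ 11.41%; the approximation is known to undercount slightly (Li(x) is a better estimate).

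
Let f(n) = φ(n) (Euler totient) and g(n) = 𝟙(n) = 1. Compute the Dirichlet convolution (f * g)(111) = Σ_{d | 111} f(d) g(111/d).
(φ * 𝟙)(111) = 111

Divisors of 111: [1, 3, 37, 111]. For each d | 111:
  d = 1: φ(1) · 𝟙(111/1) = 1 · 1 = 1
  d = 3: φ(3) · 𝟙(111/3) = 2 · 1 = 2
  d = 37: φ(37) · 𝟙(111/37) = 36 · 1 = 36
  d = 111: φ(111) · 𝟙(111/111) = 72 · 1 = 72
Summing: (φ * 𝟙)(111) = 1 + 2 + 36 + 72 = 111.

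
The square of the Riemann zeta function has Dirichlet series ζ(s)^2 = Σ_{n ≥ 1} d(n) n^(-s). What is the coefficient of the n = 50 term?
d(50) = 6

ζ(s)^2 = (Σ 1/m^s)(Σ 1/k^s). The coefficient of 1/n^s in the product is the number of ordered pairs (m, k) with mk = n, which equals d(n). For n = 50, divisors are [1, 2, 5, 10, 25, 50], so d(50) = 6.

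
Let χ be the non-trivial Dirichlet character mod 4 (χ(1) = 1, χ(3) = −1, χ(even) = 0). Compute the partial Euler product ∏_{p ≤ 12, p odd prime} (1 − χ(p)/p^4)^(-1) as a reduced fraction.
∏ = 593207566875/599860952704

The odd primes p ≤ 12 are [3, 5, 7, 11]. For each, χ(p) = 1 if p ≡ 1 mod 4, χ(p) = −1 if p ≡ 3 mod 4. Taking (1 − χ(p)/p^4)^(-1) = p^4/(p^4 − χ(p)): (1 − (-1)/3^4)^(-1) · (1 − (1)/5^4)^(-1) · (1 − (-1)/7^4)^(-1) · (1 − (-1)/11^4)^(-1) = 593207566875/599860952704.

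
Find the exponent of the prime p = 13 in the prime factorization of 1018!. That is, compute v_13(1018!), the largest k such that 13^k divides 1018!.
v_13(1018!) = 84

Legendre's formula: v_p(n!) = Σ_{k ≥ 1} ⌊n / p^k⌋. For p = 13, n = 1018, the terms are:
  ⌊1018/13^1⌋ = ⌊1018/13⌋ = 78
  ⌊1018/13^2⌋ = ⌊1018/169⌋ = 6
(the next term ⌊1018/13^3⌋ = 0, terminating the sum). Summing: v_13(1018!) = 78 + 6 = 84.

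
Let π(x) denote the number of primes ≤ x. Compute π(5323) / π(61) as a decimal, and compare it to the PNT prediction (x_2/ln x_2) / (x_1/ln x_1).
π(5323)/π(61) = 705/18 ≈ 39.1667;  PNT prediction ≈ 41.8104.

π(61) = 18 and π(5323) = 705, so π(5323)/π(61) ≈ 39.1667. The PNT-predicted ratio is (5323/ln(5323)) / (61/ln(61)) ≈ 41.8104. The two agree to within a few percent, as expected.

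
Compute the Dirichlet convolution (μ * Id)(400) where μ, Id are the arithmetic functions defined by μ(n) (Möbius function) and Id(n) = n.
(μ * Id)(400) = 160

Divisors of 400: [1, 2, 4, 5, 8, 10, 16, 20, 25, 40, 50, 80, 100, 200, 400]. For each d | 400:
  d = 1: μ(1) · Id(400/1) = 1 · 400 = 400
  d = 2: μ(2) · Id(400/2) = -1 · 200 = -200
  d = 4: μ(4) · Id(400/4) = 0 · 100 = 0
  d = 5: μ(5) · Id(400/5) = -1 · 80 = -80
  d = 8: μ(8) · Id(400/8) = 0 · 50 = 0
  d = 10: μ(10) · Id(400/10) = 1 · 40 = 40
  d = 16: μ(16) · Id(400/16) = 0 · 25 = 0
  d = 20: μ(20) · Id(400/20) = 0 · 20 = 0
  d = 25: μ(25) · Id(400/25) = 0 · 16 = 0
  d = 40: μ(40) · Id(400/40) = 0 · 10 = 0
  d = 50: μ(50) · Id(400/50) = 0 · 8 = 0
  d = 80: μ(80) · Id(400/80) = 0 · 5 = 0
  d = 100: μ(100) · Id(400/100) = 0 · 4 = 0
  d = 200: μ(200) · Id(400/200) = 0 · 2 = 0
  d = 400: μ(400) · Id(400/400) = 0 · 1 = 0
Summing: (μ * Id)(400) = 400 + -200 + 0 + -80 + 0 + 40 + 0 + 0 + 0 + 0 + 0 + 0 + 0 + 0 + 0 = 160.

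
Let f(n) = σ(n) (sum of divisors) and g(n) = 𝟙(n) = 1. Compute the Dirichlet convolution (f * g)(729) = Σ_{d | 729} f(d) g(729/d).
(σ * 𝟙)(729) = 1636

Divisors of 729: [1, 3, 9, 27, 81, 243, 729]. For each d | 729:
  d = 1: σ(1) · 𝟙(729/1) = 1 · 1 = 1
  d = 3: σ(3) · 𝟙(729/3) = 4 · 1 = 4
  d = 9: σ(9) · 𝟙(729/9) = 13 · 1 = 13
  d = 27: σ(27) · 𝟙(729/27) = 40 · 1 = 40
  d = 81: σ(81) · 𝟙(729/81) = 121 · 1 = 121
  d = 243: σ(243) · 𝟙(729/243) = 364 · 1 = 364
  d = 729: σ(729) · 𝟙(729/729) = 1093 · 1 = 1093
Summing: (σ * 𝟙)(729) = 1 + 4 + 13 + 40 + 121 + 364 + 1093 = 1636.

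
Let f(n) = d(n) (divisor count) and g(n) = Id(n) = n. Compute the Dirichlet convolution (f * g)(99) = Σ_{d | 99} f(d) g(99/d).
(d * Id)(99) = 234

Divisors of 99: [1, 3, 9, 11, 33, 99]. For each d | 99:
  d = 1: d(1) · Id(99/1) = 1 · 99 = 99
  d = 3: d(3) · Id(99/3) = 2 · 33 = 66
  d = 9: d(9) · Id(99/9) = 3 · 11 = 33
  d = 11: d(11) · Id(99/11) = 2 · 9 = 18
  d = 33: d(33) · Id(99/33) = 4 · 3 = 12
  d = 99: d(99) · Id(99/99) = 6 · 1 = 6
Summing: (d * Id)(99) = 99 + 66 + 33 + 18 + 12 + 6 = 234.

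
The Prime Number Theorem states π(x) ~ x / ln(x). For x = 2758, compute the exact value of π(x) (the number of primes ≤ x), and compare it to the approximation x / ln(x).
π(2758) = 402;  x/ln(x) ≈ 348.13;  relative error ≈ 13.40%.

Directly count primes up to 2758: π(2758) = 402. The PNT approximation gives 2758/ln(2758) ≈ 2758/7.92226 ≈ 348.13. Relative error (π(x) − x/ln(x)) / π(x) ≈ 13.40%; the approximation is known to undercount slightly (Li(x) is a better estimate).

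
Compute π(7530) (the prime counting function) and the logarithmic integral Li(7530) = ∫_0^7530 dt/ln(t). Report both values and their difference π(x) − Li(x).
π(7530) = 954;  Li(7530) ≈ 973.94;  π(x) − Li(x) ≈ -19.94.

Direct count of primes ≤ 7530 gives π(7530) = 954. Numerical evaluation of the logarithmic integral gives Li(7530) ≈ 973.94. The difference π(x) − Li(x) ≈ -19.94 is typically negative for small/moderate x (Li(x) overestimates), though Littlewood's theorem shows this sign changes infinitely often.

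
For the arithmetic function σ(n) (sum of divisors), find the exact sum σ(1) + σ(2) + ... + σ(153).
Σ_{n ≤ 153} σ(n) = 19290

Compute σ(n) for each 1 ≤ n ≤ 153: σ(1) = 1, σ(2) = 3, σ(3) = 4, σ(4) = 7, σ(5) = 6, σ(6) = 12, σ(7) = 8, σ(8) = 15, σ(9) = 13, σ(10) = 18, σ(11) = 12, σ(12) = 28, σ(13) = 14, σ(14) = 24, σ(15) = 24, σ(16) = 31, σ(17) = 18, σ(18) = 39, σ(19) = 20, σ(20) = 42, σ(21) = 32, σ(22) = 36, σ(23) = 24, σ(24) = 60, σ(25) = 31, σ(26) = 42, σ(27) = 40, σ(28) = 56, σ(29) = 30, σ(30) = 72, σ(31) = 32, σ(32) = 63, σ(33) = 48, σ(34) = 54, σ(35) = 48, σ(36) = 91, σ(37) = 38, σ(38) = 60, σ(39) = 56, σ(40) = 90, σ(41) = 42, σ(42) = 96, σ(43) = 44, σ(44) = 84, σ(45) = 78, σ(46) = 72, σ(47) = 48, σ(48) = 124, σ(49) = 57, σ(50) = 93, σ(51) = 72, σ(52) = 98, σ(53) = 54, σ(54) = 120, σ(55) = 72, σ(56) = 120, σ(57) = 80, σ(58) = 90, σ(59) = 60, σ(60) = 168, σ(61) = 62, σ(62) = 96, σ(63) = 104, σ(64) = 127, σ(65) = 84, σ(66) = 144, σ(67) = 68, σ(68) = 126, σ(69) = 96, σ(70) = 144, σ(71) = 72, σ(72) = 195, σ(73) = 74, σ(74) = 114, σ(75) = 124, σ(76) = 140, σ(77) = 96, σ(78) = 168, σ(79) = 80, σ(80) = 186, σ(81) = 121, σ(82) = 126, σ(83) = 84, σ(84) = 224, σ(85) = 108, σ(86) = 132, σ(87) = 120, σ(88) = 180, σ(89) = 90, σ(90) = 234, σ(91) = 112, σ(92) = 168, σ(93) = 128, σ(94) = 144, σ(95) = 120, σ(96) = 252, σ(97) = 98, σ(98) = 171, σ(99) = 156, σ(100) = 217, σ(101) = 102, σ(102) = 216, σ(103) = 104, σ(104) = 210, σ(105) = 192, σ(106) = 162, σ(107) = 108, σ(108) = 280, σ(109) = 110, σ(110) = 216, σ(111) = 152, σ(112) = 248, σ(113) = 114, σ(114) = 240, σ(115) = 144, σ(116) = 210, σ(117) = 182, σ(118) = 180, σ(119) = 144, σ(120) = 360, σ(121) = 133, σ(122) = 186, σ(123) = 168, σ(124) = 224, σ(125) = 156, σ(126) = 312, σ(127) = 128, σ(128) = 255, σ(129) = 176, σ(130) = 252, σ(131) = 132, σ(132) = 336, σ(133) = 160, σ(134) = 204, σ(135) = 240, σ(136) = 270, σ(137) = 138, σ(138) = 288, σ(139) = 140, σ(140) = 336, σ(141) = 192, σ(142) = 216, σ(143) = 168, σ(144) = 403, σ(145) = 180, σ(146) = 222, σ(147) = 228, σ(148) = 266, σ(149) = 150, σ(150) = 372, σ(151) = 152, σ(152) = 300, σ(153) = 234. Summing all 153 values: 19290. (Average order: Σ_{n ≤ x} σ(n) ~ (π²/12) x². For x = 153, (π²/12)·153² ≈ 19253.13.)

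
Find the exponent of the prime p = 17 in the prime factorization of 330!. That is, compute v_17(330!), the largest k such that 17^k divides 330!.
v_17(330!) = 20

Legendre's formula: v_p(n!) = Σ_{k ≥ 1} ⌊n / p^k⌋. For p = 17, n = 330, the terms are:
  ⌊330/17^1⌋ = ⌊330/17⌋ = 19
  ⌊330/17^2⌋ = ⌊330/289⌋ = 1
(the next term ⌊330/17^3⌋ = 0, terminating the sum). Summing: v_17(330!) = 19 + 1 = 20.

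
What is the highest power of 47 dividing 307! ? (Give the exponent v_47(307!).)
v_47(307!) = 6

Legendre's formula: v_p(n!) = Σ_{k ≥ 1} ⌊n / p^k⌋. For p = 47, n = 307, the terms are:
  ⌊307/47^1⌋ = ⌊307/47⌋ = 6
(the next term ⌊307/47^2⌋ = 0, terminating the sum). Summing: v_47(307!) = 6 = 6.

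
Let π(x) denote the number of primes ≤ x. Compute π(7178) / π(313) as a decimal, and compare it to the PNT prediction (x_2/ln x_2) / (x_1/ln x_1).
π(7178)/π(313) = 917/65 ≈ 14.1077;  PNT prediction ≈ 14.8418.

π(313) = 65 and π(7178) = 917, so π(7178)/π(313) ≈ 14.1077. The PNT-predicted ratio is (7178/ln(7178)) / (313/ln(313)) ≈ 14.8418. The two agree to within a few percent, as expected.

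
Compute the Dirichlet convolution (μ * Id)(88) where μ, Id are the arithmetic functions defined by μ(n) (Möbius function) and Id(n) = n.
(μ * Id)(88) = 40

Divisors of 88: [1, 2, 4, 8, 11, 22, 44, 88]. For each d | 88:
  d = 1: μ(1) · Id(88/1) = 1 · 88 = 88
  d = 2: μ(2) · Id(88/2) = -1 · 44 = -44
  d = 4: μ(4) · Id(88/4) = 0 · 22 = 0
  d = 8: μ(8) · Id(88/8) = 0 · 11 = 0
  d = 11: μ(11) · Id(88/11) = -1 · 8 = -8
  d = 22: μ(22) · Id(88/22) = 1 · 4 = 4
  d = 44: μ(44) · Id(88/44) = 0 · 2 = 0
  d = 88: μ(88) · Id(88/88) = 0 · 1 = 0
Summing: (μ * Id)(88) = 88 + -44 + 0 + 0 + -8 + 4 + 0 + 0 = 40.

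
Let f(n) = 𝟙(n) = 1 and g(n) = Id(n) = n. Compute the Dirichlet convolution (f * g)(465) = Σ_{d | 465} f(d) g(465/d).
(𝟙 * Id)(465) = 768

Divisors of 465: [1, 3, 5, 15, 31, 93, 155, 465]. For each d | 465:
  d = 1: 𝟙(1) · Id(465/1) = 1 · 465 = 465
  d = 3: 𝟙(3) · Id(465/3) = 1 · 155 = 155
  d = 5: 𝟙(5) · Id(465/5) = 1 · 93 = 93
  d = 15: 𝟙(15) · Id(465/15) = 1 · 31 = 31
  d = 31: 𝟙(31) · Id(465/31) = 1 · 15 = 15
  d = 93: 𝟙(93) · Id(465/93) = 1 · 5 = 5
  d = 155: 𝟙(155) · Id(465/155) = 1 · 3 = 3
  d = 465: 𝟙(465) · Id(465/465) = 1 · 1 = 1
Summing: (𝟙 * Id)(465) = 465 + 155 + 93 + 31 + 15 + 5 + 3 + 1 = 768.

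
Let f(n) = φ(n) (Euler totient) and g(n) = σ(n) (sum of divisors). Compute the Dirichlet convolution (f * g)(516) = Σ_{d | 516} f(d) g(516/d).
(φ * σ)(516) = 6192

Divisors of 516: [1, 2, 3, 4, 6, 12, 43, 86, 129, 172, 258, 516]. For each d | 516:
  d = 1: φ(1) · σ(516/1) = 1 · 1232 = 1232
  d = 2: φ(2) · σ(516/2) = 1 · 528 = 528
  d = 3: φ(3) · σ(516/3) = 2 · 308 = 616
  d = 4: φ(4) · σ(516/4) = 2 · 176 = 352
  d = 6: φ(6) · σ(516/6) = 2 · 132 = 264
  d = 12: φ(12) · σ(516/12) = 4 · 44 = 176
  d = 43: φ(43) · σ(516/43) = 42 · 28 = 1176
  d = 86: φ(86) · σ(516/86) = 42 · 12 = 504
  d = 129: φ(129) · σ(516/129) = 84 · 7 = 588
  d = 172: φ(172) · σ(516/172) = 84 · 4 = 336
  d = 258: φ(258) · σ(516/258) = 84 · 3 = 252
  d = 516: φ(516) · σ(516/516) = 168 · 1 = 168
Summing: (φ * σ)(516) = 1232 + 528 + 616 + 352 + 264 + 176 + 1176 + 504 + 588 + 336 + 252 + 168 = 6192.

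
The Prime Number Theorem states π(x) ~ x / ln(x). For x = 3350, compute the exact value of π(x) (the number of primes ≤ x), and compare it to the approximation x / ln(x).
π(3350) = 472;  x/ln(x) ≈ 412.73;  relative error ≈ 12.56%.

Directly count primes up to 3350: π(3350) = 472. The PNT approximation gives 3350/ln(3350) ≈ 3350/8.11672 ≈ 412.73. Relative error (π(x) − x/ln(x)) / π(x) ≈ 12.56%; the approximation is known to undercount slightly (Li(x) is a better estimate).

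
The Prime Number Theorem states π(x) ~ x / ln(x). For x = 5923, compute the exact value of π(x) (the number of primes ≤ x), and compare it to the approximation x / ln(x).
π(5923) = 778;  x/ln(x) ≈ 681.85;  relative error ≈ 12.36%.

Directly count primes up to 5923: π(5923) = 778. The PNT approximation gives 5923/ln(5923) ≈ 5923/8.68660 ≈ 681.85. Relative error (π(x) − x/ln(x)) / π(x) ≈ 12.36%; the approximation is known to undercount slightly (Li(x) is a better estimate).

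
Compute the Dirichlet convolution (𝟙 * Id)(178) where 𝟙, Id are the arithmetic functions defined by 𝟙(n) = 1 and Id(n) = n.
(𝟙 * Id)(178) = 270

Divisors of 178: [1, 2, 89, 178]. For each d | 178:
  d = 1: 𝟙(1) · Id(178/1) = 1 · 178 = 178
  d = 2: 𝟙(2) · Id(178/2) = 1 · 89 = 89
  d = 89: 𝟙(89) · Id(178/89) = 1 · 2 = 2
  d = 178: 𝟙(178) · Id(178/178) = 1 · 1 = 1
Summing: (𝟙 * Id)(178) = 178 + 89 + 2 + 1 = 270.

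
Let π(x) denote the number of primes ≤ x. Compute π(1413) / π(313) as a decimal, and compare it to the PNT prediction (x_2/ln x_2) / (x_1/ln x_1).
π(1413)/π(313) = 223/65 ≈ 3.4308;  PNT prediction ≈ 3.5763.

π(313) = 65 and π(1413) = 223, so π(1413)/π(313) ≈ 3.4308. The PNT-predicted ratio is (1413/ln(1413)) / (313/ln(313)) ≈ 3.5763. The two agree to within a few percent, as expected.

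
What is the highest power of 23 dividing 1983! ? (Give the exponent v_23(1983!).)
v_23(1983!) = 89

Legendre's formula: v_p(n!) = Σ_{k ≥ 1} ⌊n / p^k⌋. For p = 23, n = 1983, the terms are:
  ⌊1983/23^1⌋ = ⌊1983/23⌋ = 86
  ⌊1983/23^2⌋ = ⌊1983/529⌋ = 3
(the next term ⌊1983/23^3⌋ = 0, terminating the sum). Summing: v_23(1983!) = 86 + 3 = 89.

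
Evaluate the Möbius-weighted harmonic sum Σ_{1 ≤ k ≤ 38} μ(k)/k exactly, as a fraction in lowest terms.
Σ μ(k)/k = 184344882947/7420738134810

Values of μ(k) for 1 ≤ k ≤ 38: μ(1) = 1, μ(2) = -1, μ(3) = -1, μ(5) = -1, μ(6) = 1, μ(7) = -1, μ(10) = 1, μ(11) = -1, μ(13) = -1, μ(14) = 1, μ(15) = 1, μ(17) = -1, μ(19) = -1, μ(21) = 1, μ(22) = 1, μ(23) = -1, μ(26) = 1, μ(29) = -1, μ(30) = -1, μ(31) = -1, μ(33) = 1, μ(34) = 1, μ(35) = 1, μ(37) = -1, μ(38) = 1, with μ = 0 on non-squarefree integers. Summing μ(k)/k for k where μ(k) ≠ 0 gives 184344882947/7420738134810 ≈ 0.0248. (PNT ⟺ this sum → 0 as n → ∞.)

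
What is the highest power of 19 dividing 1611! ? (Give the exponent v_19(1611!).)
v_19(1611!) = 88

Legendre's formula: v_p(n!) = Σ_{k ≥ 1} ⌊n / p^k⌋. For p = 19, n = 1611, the terms are:
  ⌊1611/19^1⌋ = ⌊1611/19⌋ = 84
  ⌊1611/19^2⌋ = ⌊1611/361⌋ = 4
(the next term ⌊1611/19^3⌋ = 0, terminating the sum). Summing: v_19(1611!) = 84 + 4 = 88.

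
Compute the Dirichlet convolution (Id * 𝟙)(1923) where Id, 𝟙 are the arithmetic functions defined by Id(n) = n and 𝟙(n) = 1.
(Id * 𝟙)(1923) = 2568

Divisors of 1923: [1, 3, 641, 1923]. For each d | 1923:
  d = 1: Id(1) · 𝟙(1923/1) = 1 · 1 = 1
  d = 3: Id(3) · 𝟙(1923/3) = 3 · 1 = 3
  d = 641: Id(641) · 𝟙(1923/641) = 641 · 1 = 641
  d = 1923: Id(1923) · 𝟙(1923/1923) = 1923 · 1 = 1923
Summing: (Id * 𝟙)(1923) = 1 + 3 + 641 + 1923 = 2568.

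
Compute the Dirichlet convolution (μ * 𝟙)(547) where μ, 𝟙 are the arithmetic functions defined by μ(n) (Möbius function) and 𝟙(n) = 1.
(μ * 𝟙)(547) = 0

Divisors of 547: [1, 547]. For each d | 547:
  d = 1: μ(1) · 𝟙(547/1) = 1 · 1 = 1
  d = 547: μ(547) · 𝟙(547/547) = -1 · 1 = -1
Summing: (μ * 𝟙)(547) = 1 + -1 = 0.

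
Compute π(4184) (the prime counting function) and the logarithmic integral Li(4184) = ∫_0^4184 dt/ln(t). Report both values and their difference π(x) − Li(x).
π(4184) = 574;  Li(4184) ≈ 587.49;  π(x) − Li(x) ≈ -13.49.

Direct count of primes ≤ 4184 gives π(4184) = 574. Numerical evaluation of the logarithmic integral gives Li(4184) ≈ 587.49. The difference π(x) − Li(x) ≈ -13.49 is typically negative for small/moderate x (Li(x) overestimates), though Littlewood's theorem shows this sign changes infinitely often.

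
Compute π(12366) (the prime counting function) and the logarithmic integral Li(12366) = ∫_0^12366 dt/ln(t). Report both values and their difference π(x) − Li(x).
π(12366) = 1475;  Li(12366) ≈ 1500.00;  π(x) − Li(x) ≈ -25.00.

Direct count of primes ≤ 12366 gives π(12366) = 1475. Numerical evaluation of the logarithmic integral gives Li(12366) ≈ 1500.00. The difference π(x) − Li(x) ≈ -25.00 is typically negative for small/moderate x (Li(x) overestimates), though Littlewood's theorem shows this sign changes infinitely often.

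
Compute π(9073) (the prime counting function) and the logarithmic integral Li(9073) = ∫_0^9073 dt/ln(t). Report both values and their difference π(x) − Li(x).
π(9073) = 1127;  Li(9073) ≈ 1144.96;  π(x) − Li(x) ≈ -17.96.

Direct count of primes ≤ 9073 gives π(9073) = 1127. Numerical evaluation of the logarithmic integral gives Li(9073) ≈ 1144.96. The difference π(x) − Li(x) ≈ -17.96 is typically negative for small/moderate x (Li(x) overestimates), though Littlewood's theorem shows this sign changes infinitely often.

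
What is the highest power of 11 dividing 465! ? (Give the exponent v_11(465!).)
v_11(465!) = 45

Legendre's formula: v_p(n!) = Σ_{k ≥ 1} ⌊n / p^k⌋. For p = 11, n = 465, the terms are:
  ⌊465/11^1⌋ = ⌊465/11⌋ = 42
  ⌊465/11^2⌋ = ⌊465/121⌋ = 3
(the next term ⌊465/11^3⌋ = 0, terminating the sum). Summing: v_11(465!) = 42 + 3 = 45.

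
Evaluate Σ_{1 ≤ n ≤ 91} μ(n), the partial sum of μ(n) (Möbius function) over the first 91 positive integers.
Σ_{n ≤ 91} μ(n) = -1

Compute μ(n) for each 1 ≤ n ≤ 91: μ(1) = 1, μ(2) = -1, μ(3) = -1, μ(4) = 0, μ(5) = -1, μ(6) = 1, μ(7) = -1, μ(8) = 0, μ(9) = 0, μ(10) = 1, μ(11) = -1, μ(12) = 0, μ(13) = -1, μ(14) = 1, μ(15) = 1, μ(16) = 0, μ(17) = -1, μ(18) = 0, μ(19) = -1, μ(20) = 0, μ(21) = 1, μ(22) = 1, μ(23) = -1, μ(24) = 0, μ(25) = 0, μ(26) = 1, μ(27) = 0, μ(28) = 0, μ(29) = -1, μ(30) = -1, μ(31) = -1, μ(32) = 0, μ(33) = 1, μ(34) = 1, μ(35) = 1, μ(36) = 0, μ(37) = -1, μ(38) = 1, μ(39) = 1, μ(40) = 0, μ(41) = -1, μ(42) = -1, μ(43) = -1, μ(44) = 0, μ(45) = 0, μ(46) = 1, μ(47) = -1, μ(48) = 0, μ(49) = 0, μ(50) = 0, μ(51) = 1, μ(52) = 0, μ(53) = -1, μ(54) = 0, μ(55) = 1, μ(56) = 0, μ(57) = 1, μ(58) = 1, μ(59) = -1, μ(60) = 0, μ(61) = -1, μ(62) = 1, μ(63) = 0, μ(64) = 0, μ(65) = 1, μ(66) = -1, μ(67) = -1, μ(68) = 0, μ(69) = 1, μ(70) = -1, μ(71) = -1, μ(72) = 0, μ(73) = -1, μ(74) = 1, μ(75) = 0, μ(76) = 0, μ(77) = 1, μ(78) = -1, μ(79) = -1, μ(80) = 0, μ(81) = 0, μ(82) = 1, μ(83) = -1, μ(84) = 0, μ(85) = 1, μ(86) = 1, μ(87) = 1, μ(88) = 0, μ(89) = -1, μ(90) = 0, μ(91) = 1. Summing all 91 values: -1. (Mertens function M(x) = Σ_{n ≤ x} μ(n); on average M(x) should be small (PNT ⟺ M(x) = o(x)).)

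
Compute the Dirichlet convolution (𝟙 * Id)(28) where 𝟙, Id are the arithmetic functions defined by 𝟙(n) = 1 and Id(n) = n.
(𝟙 * Id)(28) = 56

Divisors of 28: [1, 2, 4, 7, 14, 28]. For each d | 28:
  d = 1: 𝟙(1) · Id(28/1) = 1 · 28 = 28
  d = 2: 𝟙(2) · Id(28/2) = 1 · 14 = 14
  d = 4: 𝟙(4) · Id(28/4) = 1 · 7 = 7
  d = 7: 𝟙(7) · Id(28/7) = 1 · 4 = 4
  d = 14: 𝟙(14) · Id(28/14) = 1 · 2 = 2
  d = 28: 𝟙(28) · Id(28/28) = 1 · 1 = 1
Summing: (𝟙 * Id)(28) = 28 + 14 + 7 + 4 + 2 + 1 = 56.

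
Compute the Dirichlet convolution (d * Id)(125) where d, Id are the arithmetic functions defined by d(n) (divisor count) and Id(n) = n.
(d * Id)(125) = 194

Divisors of 125: [1, 5, 25, 125]. For each d | 125:
  d = 1: d(1) · Id(125/1) = 1 · 125 = 125
  d = 5: d(5) · Id(125/5) = 2 · 25 = 50
  d = 25: d(25) · Id(125/25) = 3 · 5 = 15
  d = 125: d(125) · Id(125/125) = 4 · 1 = 4
Summing: (d * Id)(125) = 125 + 50 + 15 + 4 = 194.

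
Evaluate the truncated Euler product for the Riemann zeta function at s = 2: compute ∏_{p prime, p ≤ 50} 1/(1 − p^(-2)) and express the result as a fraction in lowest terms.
∏ = 162139622078364740433577733/98952027459385036898304000

The primes p ≤ 50 are [2, 3, 5, 7, 11, 13, 17, 19, 23, 29, 31, 37, 41, 43, 47]. For each prime, (1 − 1/p^2)^(-1) = p^2 / (p^2 − 1). The product is (1 − 1/2^2)^(-1), (1 − 1/3^2)^(-1), (1 − 1/5^2)^(-1), (1 − 1/7^2)^(-1), (1 − 1/11^2)^(-1), (1 − 1/13^2)^(-1), (1 − 1/17^2)^(-1), (1 − 1/19^2)^(-1), (1 − 1/23^2)^(-1), (1 − 1/29^2)^(-1), (1 − 1/31^2)^(-1), (1 − 1/37^2)^(-1), (1 − 1/41^2)^(-1), (1 − 1/43^2)^(-1), (1 − 1/47^2)^(-1) = ∏ p^2 / (p^2 − 1) = 162139622078364740433577733/98952027459385036898304000.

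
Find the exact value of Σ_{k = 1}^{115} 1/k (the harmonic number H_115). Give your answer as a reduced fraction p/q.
H_115 = 92573227274776723505600817476549419778817513966049/17379782769567790172972927968296006432665936992320

Direct summation: H_115 = 1 + 1/2 + ... + 1/115. The least common denominator is lcm(1, ..., 115) = 955888052326228459513511038256280353796626534577600; over this denominator the numerator is 955888052326228459513511038256280353796626534577600 + 477944026163114229756755519128140176898313267288800 + 318629350775409486504503679418760117932208844859200 + 238972013081557114878377759564070088449156633644400 + 191177610465245691902702207651256070759325306915520 + 159314675387704743252251839709380058966104422429600 + 136555436046604065644787291179468621970946647796800 + 119486006540778557439188879782035044224578316822200 + 106209783591803162168167893139586705977402948286400 + 95588805232622845951351103825628035379662653457760 + 86898913847838950864864639841480032163329684961600 + 79657337693852371626125919854690029483052211214800 + 73529850178940650731808541404329257984355887275200 + 68277718023302032822393645589734310985473323898400 + 63725870155081897300900735883752023586441768971840 + 59743003270389278719594439891017522112289158411100 + 56228708960366379971383002250369432576272149092800 + 53104891795901581084083946569793352988701474143200 + 50309897490854129448079528329277913357717186030400 + 47794402616311422975675551912814017689831326728880 + 45518478682201355214929097059822873990315549265600 + 43449456923919475432432319920740016081664842480800 + 41560350101140367804935262532881754512896805851200 + 39828668846926185813062959927345014741526105607400 + 38235522093049138380540441530251214151865061383104 + 36764925089470325365904270702164628992177943637600 + 35403261197267720722722631046528901992467649428800 + 34138859011651016411196822794867155492736661949200 + 32961656976766498603914173732975184613676777054400 + 31862935077540948650450367941876011793220884485920 + 30835098462136401919790678653428398509568597889600 + 29871501635194639359797219945508761056144579205550 + 28966304615946316954954879947160010721109894987200 + 28114354480183189985691501125184716288136074546400 + 27311087209320813128957458235893724394189329559360 + 26552445897950790542041973284896676494350737071600 + 25834812225033201608473271304223793345854771204800 + 25154948745427064724039764164638956678858593015200 + 24509950059646883577269513801443085994785295758400 + 23897201308155711487837775956407008844915663364440 + 23314342739664108768622220445275130580405525233600 + 22759239341100677607464548529911436995157774632800 + 22229954705261126965430489261773961716200617083200 + 21724728461959737716216159960370008040832421240400 + 21241956718360632433633578627917341195480589657280 + 20780175050570183902467631266440877256448402925600 + 20338043666515499138585341239495326676523968820800 + 19914334423463092906531479963672507370763052803700 + 19507919435229152234969613025638374567278092542400 + 19117761046524569190270220765125607075932530691552 + 18742902986788793323794334083456477525424049697600 + 18382462544735162682952135351082314496088971818800 + 18035623628796763387047378080307176486728802539200 + 17701630598633860361361315523264450996233824714400 + 17379782769567790172972927968296006432665936992320 + 17069429505825508205598411397433577746368330974600 + 16769965830284709816026509443092637785905728676800 + 16480828488383249301957086866487592306838388527200 + 16201492412308956940906966750106446674519093806400 + 15931467538770474325225183970938005896610442242960 + 15670295939774237041205098987807874652403713681600 + 15417549231068200959895339326714199254784298944800 + 15172826227400451738309699019940957996771849755200 + 14935750817597319679898609972754380528072289602775 + 14705970035788130146361708280865851596871177455040 + 14483152307973158477477439973580005360554947493600 + 14266985855615350141992702063526572444725769172800 + 14057177240091594992845750562592358144068037273200 + 13853450033713455934978420844293918170965601950400 + 13655543604660406564478729117946862197094664779680 + 13463212004594767035401563919102540194318683585600 + 13276222948975395271020986642448338247175368535800 + 13094356881181211774157685455565484298583925131200 + 12917406112516600804236635652111896672927385602400 + 12745174031016379460180147176750404717288353794368 + 12577474372713532362019882082319478339429296507600 + 12414130549691278694980662834497147451904240708800 + 12254975029823441788634756900721542997392647879200 + 12099848763623145057133051117168105744261095374400 + 11948600654077855743918887978203504422457831682220 + 11801087065755906907574210348842967330822549809600 + 11657171369832054384311110222637565290202762616800 + 11516723522002752524259169135617835587911163067200 + 11379619670550338803732274264955718497578887316400 + 11245741792073275994276600450073886515254429818560 + 11114977352630563482715244630886980858100308541600 + 10987218992255499534638057910991728204558925684800 + 10862364230979868858108079980185004020416210620200 + 10740315194676724264196753238834610716816028478400 + 10620978359180316216816789313958670597740294828640 + 10504264311277235818829791629189893997765126753600 + 10390087525285091951233815633220438628224201462800 + 10278366154045467306596892884476132836522865963200 + 10169021833257749569292670619747663338261984410400 + 10061979498170825889615905665855582671543437206080 + 9957167211731546453265739981836253685381526401850 + 9854516003363179994984649878930725296872438500800 + 9753959717614576117484806512819187283639046271200 + 9655434871982105651651626649053336907036631662400 + 9558880523262284595135110382562803537966265345776 + 9464238141843846133797138992636439146501252817600 + 9371451493394396661897167041728238762712024848800 + 9280466527439111257412728526760003434918704219200 + 9191231272367581341476067675541157248044485909400 + 9103695736440271042985819411964574798063109853120 + 9017811814398381693523689040153588243364401269600 + 8933533199310546350593561105198881811183425556800 + 8850815299316930180680657761632225498116912357200 + 8769615158956224399206523286754865631161711326400 + 8689891384783895086486463984148003216332968496160 + 8611604075011067202824423768074597781951590401600 + 8534714752912754102799205698716788873184165487300 + 8459186303771933270031071135011330564571916235200 + 8384982915142354908013254721546318892952864338400 + 8312070020228073560987052506576350902579361170240 = 5091527500112719792808044961210218087834963268132695, so H_115 = 5091527500112719792808044961210218087834963268132695/955888052326228459513511038256280353796626534577600; reducing by gcd(5091527500112719792808044961210218087834963268132695, 955888052326228459513511038256280353796626534577600) = 55 gives 92573227274776723505600817476549419778817513966049/17379782769567790172972927968296006432665936992320 ≈ 5.32649. (The PNT-adjacent estimate ln(115) + γ ≈ 5.32215 matches within O(1/n).)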